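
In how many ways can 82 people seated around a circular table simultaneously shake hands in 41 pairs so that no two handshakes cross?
C_41 = 10113918591637898134020

These noncrossing handshakes are counted by the Catalan number C_n = (1/(n + 1)) · C(2n, n). For n = 41: C_41 = (1/42) · C(82, 41) = 424784580848791721628840/42 = 10113918591637898134020.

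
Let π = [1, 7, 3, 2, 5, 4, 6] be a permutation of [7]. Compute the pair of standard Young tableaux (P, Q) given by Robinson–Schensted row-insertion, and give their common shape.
P = [1, 2, 4, 6] / [3, 5] / [7];  Q = [1, 2, 5, 7] / [3, 6] / [4];  common shape = (4, 2, 1)

Row-insert the values π_1, π_2, … into P one at a time, bumping the leftmost entry strictly greater than the inserted value down to the next row. The recording tableau Q records, in position (i, j), the step at which that cell was added to P.
  Insert 1 (step 1): P = [1];  Q = [1]
  Insert 7 (step 2): P = [1, 7];  Q = [1, 2]
  Insert 3 (step 3): P = [1, 3] / [7];  Q = [1, 2] / [3]
  Insert 2 (step 4): P = [1, 2] / [3] / [7];  Q = [1, 2] / [3] / [4]
  Insert 5 (step 5): P = [1, 2, 5] / [3] / [7];  Q = [1, 2, 5] / [3] / [4]
  Insert 4 (step 6): P = [1, 2, 4] / [3, 5] / [7];  Q = [1, 2, 5] / [3, 6] / [4]
  Insert 6 (step 7): P = [1, 2, 4, 6] / [3, 5] / [7];  Q = [1, 2, 5, 7] / [3, 6] / [4]
Final shape: (4, 2, 1).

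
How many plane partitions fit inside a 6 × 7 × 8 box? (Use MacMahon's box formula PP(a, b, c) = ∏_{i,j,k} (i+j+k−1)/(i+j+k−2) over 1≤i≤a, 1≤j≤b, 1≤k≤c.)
PP(6, 7, 8) = 19702998159210080

Evaluate the triple product over i = 1..6, j = 1..7, k = 1..8. The factors are (2/1) · (3/2) · (4/3) · (5/4) · (6/5) · (7/6) · (8/7) · (9/8) · … (336 factors total). The numerators and denominators telescope so the product is an integer; carrying out the multiplication exactly gives PP(6, 7, 8) = 19702998159210080.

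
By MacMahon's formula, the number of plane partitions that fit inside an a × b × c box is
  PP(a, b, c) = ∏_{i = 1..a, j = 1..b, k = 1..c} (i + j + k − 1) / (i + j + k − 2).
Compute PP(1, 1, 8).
PP(1, 1, 8) = 9

Evaluate the triple product over i = 1..1, j = 1..1, k = 1..8. The factors are (2/1) · (3/2) · (4/3) · (5/4) · (6/5) · (7/6) · (8/7) · (9/8). The numerators and denominators telescope so the product is an integer; carrying out the multiplication exactly gives PP(1, 1, 8) = 9.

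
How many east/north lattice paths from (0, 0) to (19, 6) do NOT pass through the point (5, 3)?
Number of paths = 139020

Total paths from (0, 0) to (19, 6): C(25, 19) = 177100. Paths through (5, 3): (paths (0, 0) → (5, 3)) × (paths (5, 3) → (19, 6)) = C(8, 5) · C(17, 14) = 56 · 680 = 38080. Avoidance count = 177100 − 38080 = 139020.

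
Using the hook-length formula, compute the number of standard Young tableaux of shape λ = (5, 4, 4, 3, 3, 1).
# SYT of shape (5, 4, 4, 3, 3, 1) = 67343562

Hook-length formula: f^λ = n! / Π hook(c), product over all cells c of the Young diagram. For λ = (5, 4, 4, 3, 3, 1), n = 20 boxes. Hook lengths by row (left-to-right, top-to-bottom): [10, 8, 7, 4, 1]; [8, 6, 5, 2]; [7, 5, 4, 1]; [5, 3, 2]; [4, 2, 1]; [1]. Product of hooks = 36126720000. So f^λ = 20! / 36126720000 = 2432902008176640000 / 36126720000 = 67343562.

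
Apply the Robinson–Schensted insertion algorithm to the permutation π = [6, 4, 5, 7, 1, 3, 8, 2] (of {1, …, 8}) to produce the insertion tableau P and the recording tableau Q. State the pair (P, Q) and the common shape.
P = [1, 2, 7, 8] / [3, 5] / [4] / [6];  Q = [1, 3, 4, 7] / [2, 6] / [5] / [8];  common shape = (4, 2, 1, 1)

Row-insert the values π_1, π_2, … into P one at a time, bumping the leftmost entry strictly greater than the inserted value down to the next row. The recording tableau Q records, in position (i, j), the step at which that cell was added to P.
  Insert 6 (step 1): P = [6];  Q = [1]
  Insert 4 (step 2): P = [4] / [6];  Q = [1] / [2]
  Insert 5 (step 3): P = [4, 5] / [6];  Q = [1, 3] / [2]
  Insert 7 (step 4): P = [4, 5, 7] / [6];  Q = [1, 3, 4] / [2]
  Insert 1 (step 5): P = [1, 5, 7] / [4] / [6];  Q = [1, 3, 4] / [2] / [5]
  Insert 3 (step 6): P = [1, 3, 7] / [4, 5] / [6];  Q = [1, 3, 4] / [2, 6] / [5]
  Insert 8 (step 7): P = [1, 3, 7, 8] / [4, 5] / [6];  Q = [1, 3, 4, 7] / [2, 6] / [5]
  Insert 2 (step 8): P = [1, 2, 7, 8] / [3, 5] / [4] / [6];  Q = [1, 3, 4, 7] / [2, 6] / [5] / [8]
Final shape: (4, 2, 1, 1).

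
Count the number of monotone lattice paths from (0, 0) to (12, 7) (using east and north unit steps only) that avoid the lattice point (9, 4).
Number of paths = 36088

Total paths from (0, 0) to (12, 7): C(19, 12) = 50388. Paths through (9, 4): (paths (0, 0) → (9, 4)) × (paths (9, 4) → (12, 7)) = C(13, 9) · C(6, 3) = 715 · 20 = 14300. Avoidance count = 50388 − 14300 = 36088.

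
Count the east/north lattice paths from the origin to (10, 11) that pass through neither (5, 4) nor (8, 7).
Number of paths = 194199

Inclusion–exclusion. Total paths: C(21, 10) = 352716. Through P₁: C(9, 5)·C(12, 5) = 99792. Through P₂: C(15, 8)·C(6, 2) = 96525. Since P₁ is strictly southwest of P₂, a monotone path through both must visit P₁ then P₂; paths through both = C(9, 5)·C(6, 3)·C(6, 2) = 37800. Avoid both = 352716 − 99792 − 96525 + 37800 = 194199.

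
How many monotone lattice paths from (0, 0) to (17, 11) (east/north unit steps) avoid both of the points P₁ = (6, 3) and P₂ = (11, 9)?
Number of paths = 11509036

Inclusion–exclusion. Total paths: C(28, 17) = 21474180. Through P₁: C(9, 6)·C(19, 11) = 6348888. Through P₂: C(20, 11)·C(8, 6) = 4702880. Since P₁ is strictly southwest of P₂, a monotone path through both must visit P₁ then P₂; paths through both = C(9, 6)·C(11, 5)·C(8, 6) = 1086624. Avoid both = 21474180 − 6348888 − 4702880 + 1086624 = 11509036.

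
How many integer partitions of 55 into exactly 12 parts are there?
p(55, 12 parts) = 36578

Partitions of n into exactly k parts are in bijection with partitions of n − k into at most k parts (subtract 1 from each part). So p(55, exactly 12) = p(43, parts ≤ 12). Computing via the recurrence p(m, j) = p(m, j−1) + p(m−j, j) gives 36578.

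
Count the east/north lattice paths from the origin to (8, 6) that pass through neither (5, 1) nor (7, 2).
Number of paths = 2577

Inclusion–exclusion. Total paths: C(14, 8) = 3003. Through P₁: C(6, 5)·C(8, 3) = 336. Through P₂: C(9, 7)·C(5, 1) = 180. Since P₁ is strictly southwest of P₂, a monotone path through both must visit P₁ then P₂; paths through both = C(6, 5)·C(3, 2)·C(5, 1) = 90. Avoid both = 3003 − 336 − 180 + 90 = 2577.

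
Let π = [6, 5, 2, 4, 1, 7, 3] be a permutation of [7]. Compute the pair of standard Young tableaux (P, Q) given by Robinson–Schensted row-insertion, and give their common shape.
P = [1, 3, 7] / [2, 4] / [5] / [6];  Q = [1, 4, 6] / [2, 7] / [3] / [5];  common shape = (3, 2, 1, 1)

Row-insert the values π_1, π_2, … into P one at a time, bumping the leftmost entry strictly greater than the inserted value down to the next row. The recording tableau Q records, in position (i, j), the step at which that cell was added to P.
  Insert 6 (step 1): P = [6];  Q = [1]
  Insert 5 (step 2): P = [5] / [6];  Q = [1] / [2]
  Insert 2 (step 3): P = [2] / [5] / [6];  Q = [1] / [2] / [3]
  Insert 4 (step 4): P = [2, 4] / [5] / [6];  Q = [1, 4] / [2] / [3]
  Insert 1 (step 5): P = [1, 4] / [2] / [5] / [6];  Q = [1, 4] / [2] / [3] / [5]
  Insert 7 (step 6): P = [1, 4, 7] / [2] / [5] / [6];  Q = [1, 4, 6] / [2] / [3] / [5]
  Insert 3 (step 7): P = [1, 3, 7] / [2, 4] / [5] / [6];  Q = [1, 4, 6] / [2, 7] / [3] / [5]
Final shape: (3, 2, 1, 1).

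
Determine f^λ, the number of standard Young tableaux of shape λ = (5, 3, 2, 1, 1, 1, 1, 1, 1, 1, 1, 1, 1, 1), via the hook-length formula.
# SYT of shape (5, 3, 2, 1, 1, 1, 1, 1, 1, 1, 1, 1, 1, 1) = 2532320

Hook-length formula: f^λ = n! / Π hook(c), product over all cells c of the Young diagram. For λ = (5, 3, 2, 1, 1, 1, 1, 1, 1, 1, 1, 1, 1, 1), n = 21 boxes. Hook lengths by row (left-to-right, top-to-bottom): [18, 6, 4, 2, 1]; [15, 3, 1]; [13, 1]; [11]; [10]; [9]; [8]; [7]; [6]; [5]; [4]; [3]; [2]; [1]. Product of hooks = 20175547392000. So f^λ = 21! / 20175547392000 = 51090942171709440000 / 20175547392000 = 2532320.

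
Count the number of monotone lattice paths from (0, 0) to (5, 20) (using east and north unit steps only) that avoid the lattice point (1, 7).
Number of paths = 34090

Total paths from (0, 0) to (5, 20): C(25, 5) = 53130. Paths through (1, 7): (paths (0, 0) → (1, 7)) × (paths (1, 7) → (5, 20)) = C(8, 1) · C(17, 4) = 8 · 2380 = 19040. Avoidance count = 53130 − 19040 = 34090.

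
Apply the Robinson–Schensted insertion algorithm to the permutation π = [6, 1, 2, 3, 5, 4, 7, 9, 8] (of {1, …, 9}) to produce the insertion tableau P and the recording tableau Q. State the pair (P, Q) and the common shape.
P = [1, 2, 3, 4, 7, 8] / [5, 9] / [6];  Q = [1, 3, 4, 5, 7, 8] / [2, 9] / [6];  common shape = (6, 2, 1)

Row-insert the values π_1, π_2, … into P one at a time, bumping the leftmost entry strictly greater than the inserted value down to the next row. The recording tableau Q records, in position (i, j), the step at which that cell was added to P.
  Insert 6 (step 1): P = [6];  Q = [1]
  Insert 1 (step 2): P = [1] / [6];  Q = [1] / [2]
  Insert 2 (step 3): P = [1, 2] / [6];  Q = [1, 3] / [2]
  Insert 3 (step 4): P = [1, 2, 3] / [6];  Q = [1, 3, 4] / [2]
  Insert 5 (step 5): P = [1, 2, 3, 5] / [6];  Q = [1, 3, 4, 5] / [2]
  Insert 4 (step 6): P = [1, 2, 3, 4] / [5] / [6];  Q = [1, 3, 4, 5] / [2] / [6]
  Insert 7 (step 7): P = [1, 2, 3, 4, 7] / [5] / [6];  Q = [1, 3, 4, 5, 7] / [2] / [6]
  Insert 9 (step 8): P = [1, 2, 3, 4, 7, 9] / [5] / [6];  Q = [1, 3, 4, 5, 7, 8] / [2] / [6]
  Insert 8 (step 9): P = [1, 2, 3, 4, 7, 8] / [5, 9] / [6];  Q = [1, 3, 4, 5, 7, 8] / [2, 9] / [6]
Final shape: (6, 2, 1).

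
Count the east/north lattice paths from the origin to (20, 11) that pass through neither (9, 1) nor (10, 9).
Number of paths = 75054147

Inclusion–exclusion. Total paths: C(31, 20) = 84672315. Through P₁: C(10, 9)·C(21, 11) = 3527160. Through P₂: C(19, 10)·C(12, 10) = 6096948. Since P₁ is strictly southwest of P₂, a monotone path through both must visit P₁ then P₂; paths through both = C(10, 9)·C(9, 1)·C(12, 10) = 5940. Avoid both = 84672315 − 3527160 − 6096948 + 5940 = 75054147.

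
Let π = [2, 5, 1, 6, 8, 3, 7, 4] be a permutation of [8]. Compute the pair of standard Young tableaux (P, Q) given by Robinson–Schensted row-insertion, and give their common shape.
P = [1, 3, 4, 7] / [2, 5, 6] / [8];  Q = [1, 2, 4, 5] / [3, 6, 7] / [8];  common shape = (4, 3, 1)

Row-insert the values π_1, π_2, … into P one at a time, bumping the leftmost entry strictly greater than the inserted value down to the next row. The recording tableau Q records, in position (i, j), the step at which that cell was added to P.
  Insert 2 (step 1): P = [2];  Q = [1]
  Insert 5 (step 2): P = [2, 5];  Q = [1, 2]
  Insert 1 (step 3): P = [1, 5] / [2];  Q = [1, 2] / [3]
  Insert 6 (step 4): P = [1, 5, 6] / [2];  Q = [1, 2, 4] / [3]
  Insert 8 (step 5): P = [1, 5, 6, 8] / [2];  Q = [1, 2, 4, 5] / [3]
  Insert 3 (step 6): P = [1, 3, 6, 8] / [2, 5];  Q = [1, 2, 4, 5] / [3, 6]
  Insert 7 (step 7): P = [1, 3, 6, 7] / [2, 5, 8];  Q = [1, 2, 4, 5] / [3, 6, 7]
  Insert 4 (step 8): P = [1, 3, 4, 7] / [2, 5, 6] / [8];  Q = [1, 2, 4, 5] / [3, 6, 7] / [8]
Final shape: (4, 3, 1).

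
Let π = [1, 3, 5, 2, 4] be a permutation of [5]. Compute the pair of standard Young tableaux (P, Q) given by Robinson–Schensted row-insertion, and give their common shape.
P = [1, 2, 4] / [3, 5];  Q = [1, 2, 3] / [4, 5];  common shape = (3, 2)

Row-insert the values π_1, π_2, … into P one at a time, bumping the leftmost entry strictly greater than the inserted value down to the next row. The recording tableau Q records, in position (i, j), the step at which that cell was added to P.
  Insert 1 (step 1): P = [1];  Q = [1]
  Insert 3 (step 2): P = [1, 3];  Q = [1, 2]
  Insert 5 (step 3): P = [1, 3, 5];  Q = [1, 2, 3]
  Insert 2 (step 4): P = [1, 2, 5] / [3];  Q = [1, 2, 3] / [4]
  Insert 4 (step 5): P = [1, 2, 4] / [3, 5];  Q = [1, 2, 3] / [4, 5]
Final shape: (3, 2).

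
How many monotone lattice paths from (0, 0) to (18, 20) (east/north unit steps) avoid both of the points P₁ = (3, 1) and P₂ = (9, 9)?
Number of paths = 20005450850

Inclusion–exclusion. Total paths: C(38, 18) = 33578000610. Through P₁: C(4, 3)·C(34, 15) = 7423870080. Through P₂: C(18, 9)·C(20, 9) = 8166215200. Since P₁ is strictly southwest of P₂, a monotone path through both must visit P₁ then P₂; paths through both = C(4, 3)·C(14, 6)·C(20, 9) = 2017535520. Avoid both = 33578000610 − 7423870080 − 8166215200 + 2017535520 = 20005450850.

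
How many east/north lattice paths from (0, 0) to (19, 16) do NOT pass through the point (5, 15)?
Number of paths = 4059696390

Total paths from (0, 0) to (19, 16): C(35, 19) = 4059928950. Paths through (5, 15): (paths (0, 0) → (5, 15)) × (paths (5, 15) → (19, 16)) = C(20, 5) · C(15, 14) = 15504 · 15 = 232560. Avoidance count = 4059928950 − 232560 = 4059696390.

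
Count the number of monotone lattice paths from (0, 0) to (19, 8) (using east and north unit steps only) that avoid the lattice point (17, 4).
Number of paths = 2130300

Total paths from (0, 0) to (19, 8): C(27, 19) = 2220075. Paths through (17, 4): (paths (0, 0) → (17, 4)) × (paths (17, 4) → (19, 8)) = C(21, 17) · C(6, 2) = 5985 · 15 = 89775. Avoidance count = 2220075 − 89775 = 2130300.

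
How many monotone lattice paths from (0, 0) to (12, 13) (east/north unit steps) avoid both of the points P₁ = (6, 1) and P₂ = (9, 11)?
Number of paths = 3410772

Inclusion–exclusion. Total paths: C(25, 12) = 5200300. Through P₁: C(7, 6)·C(18, 6) = 129948. Through P₂: C(20, 9)·C(5, 3) = 1679600. Since P₁ is strictly southwest of P₂, a monotone path through both must visit P₁ then P₂; paths through both = C(7, 6)·C(13, 3)·C(5, 3) = 20020. Avoid both = 5200300 − 129948 − 1679600 + 20020 = 3410772.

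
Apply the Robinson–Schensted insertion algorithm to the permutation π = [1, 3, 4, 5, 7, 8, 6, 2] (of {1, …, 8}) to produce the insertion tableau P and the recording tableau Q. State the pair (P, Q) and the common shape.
P = [1, 2, 4, 5, 6, 8] / [3] / [7];  Q = [1, 2, 3, 4, 5, 6] / [7] / [8];  common shape = (6, 1, 1)

Row-insert the values π_1, π_2, … into P one at a time, bumping the leftmost entry strictly greater than the inserted value down to the next row. The recording tableau Q records, in position (i, j), the step at which that cell was added to P.
  Insert 1 (step 1): P = [1];  Q = [1]
  Insert 3 (step 2): P = [1, 3];  Q = [1, 2]
  Insert 4 (step 3): P = [1, 3, 4];  Q = [1, 2, 3]
  Insert 5 (step 4): P = [1, 3, 4, 5];  Q = [1, 2, 3, 4]
  Insert 7 (step 5): P = [1, 3, 4, 5, 7];  Q = [1, 2, 3, 4, 5]
  Insert 8 (step 6): P = [1, 3, 4, 5, 7, 8];  Q = [1, 2, 3, 4, 5, 6]
  Insert 6 (step 7): P = [1, 3, 4, 5, 6, 8] / [7];  Q = [1, 2, 3, 4, 5, 6] / [7]
  Insert 2 (step 8): P = [1, 2, 4, 5, 6, 8] / [3] / [7];  Q = [1, 2, 3, 4, 5, 6] / [7] / [8]
Final shape: (6, 1, 1).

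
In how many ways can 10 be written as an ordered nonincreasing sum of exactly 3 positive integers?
p(10, 3 parts) = 8

Partitions of n into exactly k parts ↔ partitions of n − k into at most k parts (subtract 1 from each part). For n = 10, k = 3, the partitions are: 8+1+1, 7+2+1, 6+3+1, 6+2+2, 5+4+1, 5+3+2, 4+4+2, 4+3+3. Count = 8.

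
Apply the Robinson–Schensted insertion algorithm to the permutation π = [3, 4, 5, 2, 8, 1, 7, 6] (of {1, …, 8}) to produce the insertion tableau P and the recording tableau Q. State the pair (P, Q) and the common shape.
P = [1, 4, 5, 6] / [2, 7] / [3, 8];  Q = [1, 2, 3, 5] / [4, 7] / [6, 8];  common shape = (4, 2, 2)

Row-insert the values π_1, π_2, … into P one at a time, bumping the leftmost entry strictly greater than the inserted value down to the next row. The recording tableau Q records, in position (i, j), the step at which that cell was added to P.
  Insert 3 (step 1): P = [3];  Q = [1]
  Insert 4 (step 2): P = [3, 4];  Q = [1, 2]
  Insert 5 (step 3): P = [3, 4, 5];  Q = [1, 2, 3]
  Insert 2 (step 4): P = [2, 4, 5] / [3];  Q = [1, 2, 3] / [4]
  Insert 8 (step 5): P = [2, 4, 5, 8] / [3];  Q = [1, 2, 3, 5] / [4]
  Insert 1 (step 6): P = [1, 4, 5, 8] / [2] / [3];  Q = [1, 2, 3, 5] / [4] / [6]
  Insert 7 (step 7): P = [1, 4, 5, 7] / [2, 8] / [3];  Q = [1, 2, 3, 5] / [4, 7] / [6]
  Insert 6 (step 8): P = [1, 4, 5, 6] / [2, 7] / [3, 8];  Q = [1, 2, 3, 5] / [4, 7] / [6, 8]
Final shape: (4, 2, 2).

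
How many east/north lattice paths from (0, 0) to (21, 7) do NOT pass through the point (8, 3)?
Number of paths = 791340

Total paths from (0, 0) to (21, 7): C(28, 21) = 1184040. Paths through (8, 3): (paths (0, 0) → (8, 3)) × (paths (8, 3) → (21, 7)) = C(11, 8) · C(17, 13) = 165 · 2380 = 392700. Avoidance count = 1184040 − 392700 = 791340.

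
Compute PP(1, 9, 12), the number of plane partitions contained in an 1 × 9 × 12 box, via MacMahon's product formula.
PP(1, 9, 12) = 293930

Evaluate the triple product over i = 1..1, j = 1..9, k = 1..12. The factors are (2/1) · (3/2) · (4/3) · (5/4) · (6/5) · (7/6) · (8/7) · (9/8) · … (108 factors total). The numerators and denominators telescope so the product is an integer; carrying out the multiplication exactly gives PP(1, 9, 12) = 293930.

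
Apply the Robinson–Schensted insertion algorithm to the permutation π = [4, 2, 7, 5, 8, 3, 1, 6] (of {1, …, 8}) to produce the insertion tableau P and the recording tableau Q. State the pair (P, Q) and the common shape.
P = [1, 3, 6] / [2, 5, 8] / [4] / [7];  Q = [1, 3, 5] / [2, 4, 8] / [6] / [7];  common shape = (3, 3, 1, 1)

Row-insert the values π_1, π_2, … into P one at a time, bumping the leftmost entry strictly greater than the inserted value down to the next row. The recording tableau Q records, in position (i, j), the step at which that cell was added to P.
  Insert 4 (step 1): P = [4];  Q = [1]
  Insert 2 (step 2): P = [2] / [4];  Q = [1] / [2]
  Insert 7 (step 3): P = [2, 7] / [4];  Q = [1, 3] / [2]
  Insert 5 (step 4): P = [2, 5] / [4, 7];  Q = [1, 3] / [2, 4]
  Insert 8 (step 5): P = [2, 5, 8] / [4, 7];  Q = [1, 3, 5] / [2, 4]
  Insert 3 (step 6): P = [2, 3, 8] / [4, 5] / [7];  Q = [1, 3, 5] / [2, 4] / [6]
  Insert 1 (step 7): P = [1, 3, 8] / [2, 5] / [4] / [7];  Q = [1, 3, 5] / [2, 4] / [6] / [7]
  Insert 6 (step 8): P = [1, 3, 6] / [2, 5, 8] / [4] / [7];  Q = [1, 3, 5] / [2, 4, 8] / [6] / [7]
Final shape: (3, 3, 1, 1).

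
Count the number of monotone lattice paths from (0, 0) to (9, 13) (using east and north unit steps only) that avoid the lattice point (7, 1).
Number of paths = 496692

Total paths from (0, 0) to (9, 13): C(22, 9) = 497420. Paths through (7, 1): (paths (0, 0) → (7, 1)) × (paths (7, 1) → (9, 13)) = C(8, 7) · C(14, 2) = 8 · 91 = 728. Avoidance count = 497420 − 728 = 496692.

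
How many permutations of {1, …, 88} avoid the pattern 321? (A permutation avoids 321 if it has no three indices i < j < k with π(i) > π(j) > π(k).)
C_88 = 64633260585762914370496637486146181462681535261000

These 321-avoiding permutations are counted by the Catalan number C_n = (1/(n + 1)) · C(2n, n). For n = 88: C_88 = (1/89) · C(176, 88) = 5752360192132899378974200736267010150178656638229000/89 = 64633260585762914370496637486146181462681535261000.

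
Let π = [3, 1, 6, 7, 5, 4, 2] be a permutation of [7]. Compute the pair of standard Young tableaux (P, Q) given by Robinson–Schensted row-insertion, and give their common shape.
P = [1, 2, 7] / [3, 4] / [5] / [6];  Q = [1, 3, 4] / [2, 5] / [6] / [7];  common shape = (3, 2, 1, 1)

Row-insert the values π_1, π_2, … into P one at a time, bumping the leftmost entry strictly greater than the inserted value down to the next row. The recording tableau Q records, in position (i, j), the step at which that cell was added to P.
  Insert 3 (step 1): P = [3];  Q = [1]
  Insert 1 (step 2): P = [1] / [3];  Q = [1] / [2]
  Insert 6 (step 3): P = [1, 6] / [3];  Q = [1, 3] / [2]
  Insert 7 (step 4): P = [1, 6, 7] / [3];  Q = [1, 3, 4] / [2]
  Insert 5 (step 5): P = [1, 5, 7] / [3, 6];  Q = [1, 3, 4] / [2, 5]
  Insert 4 (step 6): P = [1, 4, 7] / [3, 5] / [6];  Q = [1, 3, 4] / [2, 5] / [6]
  Insert 2 (step 7): P = [1, 2, 7] / [3, 4] / [5] / [6];  Q = [1, 3, 4] / [2, 5] / [6] / [7]
Final shape: (3, 2, 1, 1).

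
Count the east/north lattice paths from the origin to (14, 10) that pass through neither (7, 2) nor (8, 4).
Number of paths = 1372008

Inclusion–exclusion. Total paths: C(24, 14) = 1961256. Through P₁: C(9, 7)·C(15, 7) = 231660. Through P₂: C(12, 8)·C(12, 6) = 457380. Since P₁ is strictly southwest of P₂, a monotone path through both must visit P₁ then P₂; paths through both = C(9, 7)·C(3, 1)·C(12, 6) = 99792. Avoid both = 1961256 − 231660 − 457380 + 99792 = 1372008.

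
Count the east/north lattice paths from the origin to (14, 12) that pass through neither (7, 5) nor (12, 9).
Number of paths = 4998176

Inclusion–exclusion. Total paths: C(26, 14) = 9657700. Through P₁: C(12, 7)·C(14, 7) = 2718144. Through P₂: C(21, 12)·C(5, 2) = 2939300. Since P₁ is strictly southwest of P₂, a monotone path through both must visit P₁ then P₂; paths through both = C(12, 7)·C(9, 5)·C(5, 2) = 997920. Avoid both = 9657700 − 2718144 − 2939300 + 997920 = 4998176.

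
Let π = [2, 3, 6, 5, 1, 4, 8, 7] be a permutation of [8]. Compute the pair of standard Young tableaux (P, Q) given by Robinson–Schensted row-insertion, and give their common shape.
P = [1, 3, 4, 7] / [2, 5, 8] / [6];  Q = [1, 2, 3, 7] / [4, 6, 8] / [5];  common shape = (4, 3, 1)

Row-insert the values π_1, π_2, … into P one at a time, bumping the leftmost entry strictly greater than the inserted value down to the next row. The recording tableau Q records, in position (i, j), the step at which that cell was added to P.
  Insert 2 (step 1): P = [2];  Q = [1]
  Insert 3 (step 2): P = [2, 3];  Q = [1, 2]
  Insert 6 (step 3): P = [2, 3, 6];  Q = [1, 2, 3]
  Insert 5 (step 4): P = [2, 3, 5] / [6];  Q = [1, 2, 3] / [4]
  Insert 1 (step 5): P = [1, 3, 5] / [2] / [6];  Q = [1, 2, 3] / [4] / [5]
  Insert 4 (step 6): P = [1, 3, 4] / [2, 5] / [6];  Q = [1, 2, 3] / [4, 6] / [5]
  Insert 8 (step 7): P = [1, 3, 4, 8] / [2, 5] / [6];  Q = [1, 2, 3, 7] / [4, 6] / [5]
  Insert 7 (step 8): P = [1, 3, 4, 7] / [2, 5, 8] / [6];  Q = [1, 2, 3, 7] / [4, 6, 8] / [5]
Final shape: (4, 3, 1).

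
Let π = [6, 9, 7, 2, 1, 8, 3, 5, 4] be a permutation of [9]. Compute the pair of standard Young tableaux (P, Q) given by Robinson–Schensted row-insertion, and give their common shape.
P = [1, 3, 4] / [2, 5, 8] / [6, 7] / [9];  Q = [1, 2, 6] / [3, 7, 8] / [4, 9] / [5];  common shape = (3, 3, 2, 1)

Row-insert the values π_1, π_2, … into P one at a time, bumping the leftmost entry strictly greater than the inserted value down to the next row. The recording tableau Q records, in position (i, j), the step at which that cell was added to P.
  Insert 6 (step 1): P = [6];  Q = [1]
  Insert 9 (step 2): P = [6, 9];  Q = [1, 2]
  Insert 7 (step 3): P = [6, 7] / [9];  Q = [1, 2] / [3]
  Insert 2 (step 4): P = [2, 7] / [6] / [9];  Q = [1, 2] / [3] / [4]
  Insert 1 (step 5): P = [1, 7] / [2] / [6] / [9];  Q = [1, 2] / [3] / [4] / [5]
  Insert 8 (step 6): P = [1, 7, 8] / [2] / [6] / [9];  Q = [1, 2, 6] / [3] / [4] / [5]
  Insert 3 (step 7): P = [1, 3, 8] / [2, 7] / [6] / [9];  Q = [1, 2, 6] / [3, 7] / [4] / [5]
  Insert 5 (step 8): P = [1, 3, 5] / [2, 7, 8] / [6] / [9];  Q = [1, 2, 6] / [3, 7, 8] / [4] / [5]
  Insert 4 (step 9): P = [1, 3, 4] / [2, 5, 8] / [6, 7] / [9];  Q = [1, 2, 6] / [3, 7, 8] / [4, 9] / [5]
Final shape: (3, 3, 2, 1).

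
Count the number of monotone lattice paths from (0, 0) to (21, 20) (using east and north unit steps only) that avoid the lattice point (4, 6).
Number of paths = 213440606970

Total paths from (0, 0) to (21, 20): C(41, 21) = 269128937220. Paths through (4, 6): (paths (0, 0) → (4, 6)) × (paths (4, 6) → (21, 20)) = C(10, 4) · C(31, 17) = 210 · 265182525 = 55688330250. Avoidance count = 269128937220 − 55688330250 = 213440606970.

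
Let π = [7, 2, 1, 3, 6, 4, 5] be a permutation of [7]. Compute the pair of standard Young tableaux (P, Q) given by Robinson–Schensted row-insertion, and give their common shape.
P = [1, 3, 4, 5] / [2, 6] / [7];  Q = [1, 4, 5, 7] / [2, 6] / [3];  common shape = (4, 2, 1)

Row-insert the values π_1, π_2, … into P one at a time, bumping the leftmost entry strictly greater than the inserted value down to the next row. The recording tableau Q records, in position (i, j), the step at which that cell was added to P.
  Insert 7 (step 1): P = [7];  Q = [1]
  Insert 2 (step 2): P = [2] / [7];  Q = [1] / [2]
  Insert 1 (step 3): P = [1] / [2] / [7];  Q = [1] / [2] / [3]
  Insert 3 (step 4): P = [1, 3] / [2] / [7];  Q = [1, 4] / [2] / [3]
  Insert 6 (step 5): P = [1, 3, 6] / [2] / [7];  Q = [1, 4, 5] / [2] / [3]
  Insert 4 (step 6): P = [1, 3, 4] / [2, 6] / [7];  Q = [1, 4, 5] / [2, 6] / [3]
  Insert 5 (step 7): P = [1, 3, 4, 5] / [2, 6] / [7];  Q = [1, 4, 5, 7] / [2, 6] / [3]
Final shape: (4, 2, 1).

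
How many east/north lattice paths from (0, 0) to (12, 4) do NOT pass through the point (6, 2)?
Number of paths = 1036

Total paths from (0, 0) to (12, 4): C(16, 12) = 1820. Paths through (6, 2): (paths (0, 0) → (6, 2)) × (paths (6, 2) → (12, 4)) = C(8, 6) · C(8, 6) = 28 · 28 = 784. Avoidance count = 1820 − 784 = 1036.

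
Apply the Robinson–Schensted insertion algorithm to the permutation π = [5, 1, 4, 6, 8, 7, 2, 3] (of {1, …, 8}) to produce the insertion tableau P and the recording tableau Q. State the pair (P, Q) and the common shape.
P = [1, 2, 3, 7] / [4, 6] / [5, 8];  Q = [1, 3, 4, 5] / [2, 6] / [7, 8];  common shape = (4, 2, 2)

Row-insert the values π_1, π_2, … into P one at a time, bumping the leftmost entry strictly greater than the inserted value down to the next row. The recording tableau Q records, in position (i, j), the step at which that cell was added to P.
  Insert 5 (step 1): P = [5];  Q = [1]
  Insert 1 (step 2): P = [1] / [5];  Q = [1] / [2]
  Insert 4 (step 3): P = [1, 4] / [5];  Q = [1, 3] / [2]
  Insert 6 (step 4): P = [1, 4, 6] / [5];  Q = [1, 3, 4] / [2]
  Insert 8 (step 5): P = [1, 4, 6, 8] / [5];  Q = [1, 3, 4, 5] / [2]
  Insert 7 (step 6): P = [1, 4, 6, 7] / [5, 8];  Q = [1, 3, 4, 5] / [2, 6]
  Insert 2 (step 7): P = [1, 2, 6, 7] / [4, 8] / [5];  Q = [1, 3, 4, 5] / [2, 6] / [7]
  Insert 3 (step 8): P = [1, 2, 3, 7] / [4, 6] / [5, 8];  Q = [1, 3, 4, 5] / [2, 6] / [7, 8]
Final shape: (4, 2, 2).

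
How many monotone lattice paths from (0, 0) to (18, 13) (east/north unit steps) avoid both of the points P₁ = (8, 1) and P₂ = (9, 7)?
Number of paths = 143491376

Inclusion–exclusion. Total paths: C(31, 18) = 206253075. Through P₁: C(9, 8)·C(22, 10) = 5819814. Through P₂: C(16, 9)·C(15, 9) = 57257200. Since P₁ is strictly southwest of P₂, a monotone path through both must visit P₁ then P₂; paths through both = C(9, 8)·C(7, 1)·C(15, 9) = 315315. Avoid both = 206253075 − 5819814 − 57257200 + 315315 = 143491376.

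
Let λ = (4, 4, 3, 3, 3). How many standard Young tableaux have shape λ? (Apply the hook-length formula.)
# SYT of shape (4, 4, 3, 3, 3) = 291720

Hook-length formula: f^λ = n! / Π hook(c), product over all cells c of the Young diagram. For λ = (4, 4, 3, 3, 3), n = 17 boxes. Hook lengths by row (left-to-right, top-to-bottom): [8, 7, 6, 2]; [7, 6, 5, 1]; [5, 4, 3]; [4, 3, 2]; [3, 2, 1]. Product of hooks = 1219276800. So f^λ = 17! / 1219276800 = 355687428096000 / 1219276800 = 291720.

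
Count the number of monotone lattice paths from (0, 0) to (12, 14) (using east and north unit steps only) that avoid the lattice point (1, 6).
Number of paths = 9128626

Total paths from (0, 0) to (12, 14): C(26, 12) = 9657700. Paths through (1, 6): (paths (0, 0) → (1, 6)) × (paths (1, 6) → (12, 14)) = C(7, 1) · C(19, 11) = 7 · 75582 = 529074. Avoidance count = 9657700 − 529074 = 9128626.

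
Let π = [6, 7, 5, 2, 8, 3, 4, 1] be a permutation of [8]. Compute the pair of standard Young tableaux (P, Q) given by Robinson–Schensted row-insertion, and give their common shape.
P = [1, 3, 4] / [2, 7, 8] / [5] / [6];  Q = [1, 2, 5] / [3, 6, 7] / [4] / [8];  common shape = (3, 3, 1, 1)

Row-insert the values π_1, π_2, … into P one at a time, bumping the leftmost entry strictly greater than the inserted value down to the next row. The recording tableau Q records, in position (i, j), the step at which that cell was added to P.
  Insert 6 (step 1): P = [6];  Q = [1]
  Insert 7 (step 2): P = [6, 7];  Q = [1, 2]
  Insert 5 (step 3): P = [5, 7] / [6];  Q = [1, 2] / [3]
  Insert 2 (step 4): P = [2, 7] / [5] / [6];  Q = [1, 2] / [3] / [4]
  Insert 8 (step 5): P = [2, 7, 8] / [5] / [6];  Q = [1, 2, 5] / [3] / [4]
  Insert 3 (step 6): P = [2, 3, 8] / [5, 7] / [6];  Q = [1, 2, 5] / [3, 6] / [4]
  Insert 4 (step 7): P = [2, 3, 4] / [5, 7, 8] / [6];  Q = [1, 2, 5] / [3, 6, 7] / [4]
  Insert 1 (step 8): P = [1, 3, 4] / [2, 7, 8] / [5] / [6];  Q = [1, 2, 5] / [3, 6, 7] / [4] / [8]
Final shape: (3, 3, 1, 1).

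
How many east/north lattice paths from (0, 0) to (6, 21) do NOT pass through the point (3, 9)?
Number of paths = 195910

Total paths from (0, 0) to (6, 21): C(27, 6) = 296010. Paths through (3, 9): (paths (0, 0) → (3, 9)) × (paths (3, 9) → (6, 21)) = C(12, 3) · C(15, 3) = 220 · 455 = 100100. Avoidance count = 296010 − 100100 = 195910.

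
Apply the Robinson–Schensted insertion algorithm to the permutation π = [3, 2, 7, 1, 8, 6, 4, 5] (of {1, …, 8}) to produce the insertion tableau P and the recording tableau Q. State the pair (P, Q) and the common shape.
P = [1, 4, 5] / [2, 6, 8] / [3, 7];  Q = [1, 3, 5] / [2, 6, 8] / [4, 7];  common shape = (3, 3, 2)

Row-insert the values π_1, π_2, … into P one at a time, bumping the leftmost entry strictly greater than the inserted value down to the next row. The recording tableau Q records, in position (i, j), the step at which that cell was added to P.
  Insert 3 (step 1): P = [3];  Q = [1]
  Insert 2 (step 2): P = [2] / [3];  Q = [1] / [2]
  Insert 7 (step 3): P = [2, 7] / [3];  Q = [1, 3] / [2]
  Insert 1 (step 4): P = [1, 7] / [2] / [3];  Q = [1, 3] / [2] / [4]
  Insert 8 (step 5): P = [1, 7, 8] / [2] / [3];  Q = [1, 3, 5] / [2] / [4]
  Insert 6 (step 6): P = [1, 6, 8] / [2, 7] / [3];  Q = [1, 3, 5] / [2, 6] / [4]
  Insert 4 (step 7): P = [1, 4, 8] / [2, 6] / [3, 7];  Q = [1, 3, 5] / [2, 6] / [4, 7]
  Insert 5 (step 8): P = [1, 4, 5] / [2, 6, 8] / [3, 7];  Q = [1, 3, 5] / [2, 6, 8] / [4, 7]
Final shape: (3, 3, 2).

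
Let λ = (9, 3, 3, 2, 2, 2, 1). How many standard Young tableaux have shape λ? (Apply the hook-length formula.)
# SYT of shape (9, 3, 3, 2, 2, 2, 1) = 735385728

Hook-length formula: f^λ = n! / Π hook(c), product over all cells c of the Young diagram. For λ = (9, 3, 3, 2, 2, 2, 1), n = 22 boxes. Hook lengths by row (left-to-right, top-to-bottom): [15, 13, 9, 6, 5, 4, 3, 2, 1]; [8, 6, 2]; [7, 5, 1]; [5, 3]; [4, 2]; [3, 1]; [1]. Product of hooks = 1528450560000. So f^λ = 22! / 1528450560000 = 1124000727777607680000 / 1528450560000 = 735385728.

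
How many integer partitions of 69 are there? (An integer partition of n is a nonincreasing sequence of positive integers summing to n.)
p(69) = 3554345

Compute p(n) via the recurrence p(n, m) = p(n, m−1) + p(n−m, m), where p(n, m) counts partitions of n with all parts ≤ m and p(n) = p(n, n). The base cases are p(0, m) = 1 and p(n, 0) = 0 for n > 0. Filling the table yields p(69) = 3554345. (Euler's pentagonal recurrence is an alternative.)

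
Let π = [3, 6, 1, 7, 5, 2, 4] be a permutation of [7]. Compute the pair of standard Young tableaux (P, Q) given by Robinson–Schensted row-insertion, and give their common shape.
P = [1, 2, 4] / [3, 5, 7] / [6];  Q = [1, 2, 4] / [3, 5, 7] / [6];  common shape = (3, 3, 1)

Row-insert the values π_1, π_2, … into P one at a time, bumping the leftmost entry strictly greater than the inserted value down to the next row. The recording tableau Q records, in position (i, j), the step at which that cell was added to P.
  Insert 3 (step 1): P = [3];  Q = [1]
  Insert 6 (step 2): P = [3, 6];  Q = [1, 2]
  Insert 1 (step 3): P = [1, 6] / [3];  Q = [1, 2] / [3]
  Insert 7 (step 4): P = [1, 6, 7] / [3];  Q = [1, 2, 4] / [3]
  Insert 5 (step 5): P = [1, 5, 7] / [3, 6];  Q = [1, 2, 4] / [3, 5]
  Insert 2 (step 6): P = [1, 2, 7] / [3, 5] / [6];  Q = [1, 2, 4] / [3, 5] / [6]
  Insert 4 (step 7): P = [1, 2, 4] / [3, 5, 7] / [6];  Q = [1, 2, 4] / [3, 5, 7] / [6]
Final shape: (3, 3, 1).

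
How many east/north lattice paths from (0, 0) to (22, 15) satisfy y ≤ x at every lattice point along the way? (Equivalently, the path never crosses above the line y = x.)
Number of paths = 3257112960

By the reflection principle (André's argument), the number of monotone paths to (22, 15) with n ≤ m that never go above y = x is C(37, 22) − C(37, 23) = 9364199760 − 6107086800 = 3257112960.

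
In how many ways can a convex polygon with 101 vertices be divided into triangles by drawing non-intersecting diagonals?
C_99 = 227508830794229349661819540395688853956041682601541047340

These polygon triangulations are counted by the Catalan number C_n = (1/(n + 1)) · C(2n, n). For n = 99: C_99 = (1/100) · C(198, 99) = 22750883079422934966181954039568885395604168260154104734000/100 = 227508830794229349661819540395688853956041682601541047340.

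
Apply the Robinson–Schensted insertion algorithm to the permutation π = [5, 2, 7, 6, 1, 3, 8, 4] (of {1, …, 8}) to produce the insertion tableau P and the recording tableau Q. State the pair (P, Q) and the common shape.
P = [1, 3, 4] / [2, 6, 8] / [5, 7];  Q = [1, 3, 7] / [2, 4, 8] / [5, 6];  common shape = (3, 3, 2)

Row-insert the values π_1, π_2, … into P one at a time, bumping the leftmost entry strictly greater than the inserted value down to the next row. The recording tableau Q records, in position (i, j), the step at which that cell was added to P.
  Insert 5 (step 1): P = [5];  Q = [1]
  Insert 2 (step 2): P = [2] / [5];  Q = [1] / [2]
  Insert 7 (step 3): P = [2, 7] / [5];  Q = [1, 3] / [2]
  Insert 6 (step 4): P = [2, 6] / [5, 7];  Q = [1, 3] / [2, 4]
  Insert 1 (step 5): P = [1, 6] / [2, 7] / [5];  Q = [1, 3] / [2, 4] / [5]
  Insert 3 (step 6): P = [1, 3] / [2, 6] / [5, 7];  Q = [1, 3] / [2, 4] / [5, 6]
  Insert 8 (step 7): P = [1, 3, 8] / [2, 6] / [5, 7];  Q = [1, 3, 7] / [2, 4] / [5, 6]
  Insert 4 (step 8): P = [1, 3, 4] / [2, 6, 8] / [5, 7];  Q = [1, 3, 7] / [2, 4, 8] / [5, 6]
Final shape: (3, 3, 2).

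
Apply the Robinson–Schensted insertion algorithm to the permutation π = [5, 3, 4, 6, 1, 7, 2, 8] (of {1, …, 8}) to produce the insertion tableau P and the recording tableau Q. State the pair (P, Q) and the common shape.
P = [1, 2, 6, 7, 8] / [3, 4] / [5];  Q = [1, 3, 4, 6, 8] / [2, 7] / [5];  common shape = (5, 2, 1)

Row-insert the values π_1, π_2, … into P one at a time, bumping the leftmost entry strictly greater than the inserted value down to the next row. The recording tableau Q records, in position (i, j), the step at which that cell was added to P.
  Insert 5 (step 1): P = [5];  Q = [1]
  Insert 3 (step 2): P = [3] / [5];  Q = [1] / [2]
  Insert 4 (step 3): P = [3, 4] / [5];  Q = [1, 3] / [2]
  Insert 6 (step 4): P = [3, 4, 6] / [5];  Q = [1, 3, 4] / [2]
  Insert 1 (step 5): P = [1, 4, 6] / [3] / [5];  Q = [1, 3, 4] / [2] / [5]
  Insert 7 (step 6): P = [1, 4, 6, 7] / [3] / [5];  Q = [1, 3, 4, 6] / [2] / [5]
  Insert 2 (step 7): P = [1, 2, 6, 7] / [3, 4] / [5];  Q = [1, 3, 4, 6] / [2, 7] / [5]
  Insert 8 (step 8): P = [1, 2, 6, 7, 8] / [3, 4] / [5];  Q = [1, 3, 4, 6, 8] / [2, 7] / [5]
Final shape: (5, 2, 1).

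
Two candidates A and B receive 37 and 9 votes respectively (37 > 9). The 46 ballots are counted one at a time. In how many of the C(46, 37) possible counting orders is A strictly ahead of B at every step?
Strict-lead orderings = 670609940

Total orderings of the 46 votes with 37 for A: C(46, 37) = 1101716330. By the Bertrand ballot formula (Cycle Lemma / reflection principle), the number of orderings in which A is strictly ahead of B throughout is (p − q)/(p + q) · C(p + q, p) = (37 − 9)/(37 + 9) · 1101716330 = 670609940.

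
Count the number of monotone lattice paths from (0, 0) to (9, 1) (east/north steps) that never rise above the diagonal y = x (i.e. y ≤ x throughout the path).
Number of paths = 9

By the reflection principle (André's argument), the number of monotone paths to (9, 1) with n ≤ m that never go above y = x is C(10, 9) − C(10, 10) = 10 − 1 = 9.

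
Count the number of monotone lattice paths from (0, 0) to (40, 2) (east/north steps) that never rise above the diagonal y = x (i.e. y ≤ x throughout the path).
Number of paths = 819

By the reflection principle (André's argument), the number of monotone paths to (40, 2) with n ≤ m that never go above y = x is C(42, 40) − C(42, 41) = 861 − 42 = 819.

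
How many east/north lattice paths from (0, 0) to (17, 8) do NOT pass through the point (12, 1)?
Number of paths = 1071279

Total paths from (0, 0) to (17, 8): C(25, 17) = 1081575. Paths through (12, 1): (paths (0, 0) → (12, 1)) × (paths (12, 1) → (17, 8)) = C(13, 12) · C(12, 5) = 13 · 792 = 10296. Avoidance count = 1081575 − 10296 = 1071279.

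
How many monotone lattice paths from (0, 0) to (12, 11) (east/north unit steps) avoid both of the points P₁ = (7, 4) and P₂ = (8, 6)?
Number of paths = 837080

Inclusion–exclusion. Total paths: C(23, 12) = 1352078. Through P₁: C(11, 7)·C(12, 5) = 261360. Through P₂: C(14, 8)·C(9, 4) = 378378. Since P₁ is strictly southwest of P₂, a monotone path through both must visit P₁ then P₂; paths through both = C(11, 7)·C(3, 1)·C(9, 4) = 124740. Avoid both = 1352078 − 261360 − 378378 + 124740 = 837080.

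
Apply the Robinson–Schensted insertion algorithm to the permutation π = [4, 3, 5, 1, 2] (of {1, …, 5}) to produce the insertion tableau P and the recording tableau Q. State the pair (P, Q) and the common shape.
P = [1, 2] / [3, 5] / [4];  Q = [1, 3] / [2, 5] / [4];  common shape = (2, 2, 1)

Row-insert the values π_1, π_2, … into P one at a time, bumping the leftmost entry strictly greater than the inserted value down to the next row. The recording tableau Q records, in position (i, j), the step at which that cell was added to P.
  Insert 4 (step 1): P = [4];  Q = [1]
  Insert 3 (step 2): P = [3] / [4];  Q = [1] / [2]
  Insert 5 (step 3): P = [3, 5] / [4];  Q = [1, 3] / [2]
  Insert 1 (step 4): P = [1, 5] / [3] / [4];  Q = [1, 3] / [2] / [4]
  Insert 2 (step 5): P = [1, 2] / [3, 5] / [4];  Q = [1, 3] / [2, 5] / [4]
Final shape: (2, 2, 1).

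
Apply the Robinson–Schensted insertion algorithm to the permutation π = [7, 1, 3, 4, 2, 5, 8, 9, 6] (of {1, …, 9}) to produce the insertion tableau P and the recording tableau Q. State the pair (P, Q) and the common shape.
P = [1, 2, 4, 5, 6, 9] / [3, 8] / [7];  Q = [1, 3, 4, 6, 7, 8] / [2, 9] / [5];  common shape = (6, 2, 1)

Row-insert the values π_1, π_2, … into P one at a time, bumping the leftmost entry strictly greater than the inserted value down to the next row. The recording tableau Q records, in position (i, j), the step at which that cell was added to P.
  Insert 7 (step 1): P = [7];  Q = [1]
  Insert 1 (step 2): P = [1] / [7];  Q = [1] / [2]
  Insert 3 (step 3): P = [1, 3] / [7];  Q = [1, 3] / [2]
  Insert 4 (step 4): P = [1, 3, 4] / [7];  Q = [1, 3, 4] / [2]
  Insert 2 (step 5): P = [1, 2, 4] / [3] / [7];  Q = [1, 3, 4] / [2] / [5]
  Insert 5 (step 6): P = [1, 2, 4, 5] / [3] / [7];  Q = [1, 3, 4, 6] / [2] / [5]
  Insert 8 (step 7): P = [1, 2, 4, 5, 8] / [3] / [7];  Q = [1, 3, 4, 6, 7] / [2] / [5]
  Insert 9 (step 8): P = [1, 2, 4, 5, 8, 9] / [3] / [7];  Q = [1, 3, 4, 6, 7, 8] / [2] / [5]
  Insert 6 (step 9): P = [1, 2, 4, 5, 6, 9] / [3, 8] / [7];  Q = [1, 3, 4, 6, 7, 8] / [2, 9] / [5]
Final shape: (6, 2, 1).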